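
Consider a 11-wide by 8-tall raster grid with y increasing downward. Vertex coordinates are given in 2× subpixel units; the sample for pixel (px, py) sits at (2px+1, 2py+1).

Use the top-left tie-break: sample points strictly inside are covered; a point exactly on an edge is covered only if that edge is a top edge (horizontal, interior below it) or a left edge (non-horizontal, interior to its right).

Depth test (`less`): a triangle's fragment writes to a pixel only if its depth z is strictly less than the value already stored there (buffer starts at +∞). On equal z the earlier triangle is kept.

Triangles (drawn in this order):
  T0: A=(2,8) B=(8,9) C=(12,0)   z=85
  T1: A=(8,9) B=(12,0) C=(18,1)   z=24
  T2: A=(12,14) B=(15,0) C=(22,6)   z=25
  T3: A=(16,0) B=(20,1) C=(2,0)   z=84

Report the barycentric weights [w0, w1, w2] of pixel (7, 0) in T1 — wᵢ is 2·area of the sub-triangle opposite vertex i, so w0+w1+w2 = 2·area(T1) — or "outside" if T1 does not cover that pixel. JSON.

T0:
  2·area = 58  (B↔C swapped to make it positive)
  edge (2, 8)→(12, 0): d=(10,-8) top-left  bias=+0
  edge (12, 0)→(8, 9): d=(-4,9) right/bottom  bias=-1
  edge (8, 9)→(2, 8): d=(-6,-1) top-left  bias=+0
    (5,0)@(11, 1): e=[2,5,51] → █
    (6,0)@(13, 1): e=[18,-13,53] → ·
    (4,1)@(9, 3): e=[6,15,37] → █
    (5,1)@(11, 3): e=[22,-3,39] → ·
    (3,2)@(7, 5): e=[10,25,23] → █
    (5,2)@(11, 5): e=[42,-11,27] → ·
    (2,3)@(5, 7): e=[14,35,9] → █
    (4,3)@(9, 7): e=[46,-1,13] → ·
    (2,4)@(5, 9): e=[34,27,-3] → ·
    (3,4)@(7, 9): e=[50,9,-1] → ·
  covered (6 px):
    · · · · · █ · · · · ·
    · · · · █ · · · · · ·
    · · · █ █ · · · · · ·
    · · █ █ · · · · · · ·
    · · · · · · · · · · ·
    · · · · · · · · · · ·
    · · · · · · · · · · ·
    · · · · · · · · · · ·
T1:
  2·area = 58
  edge (8, 9)→(12, 0): d=(4,-9) top-left  bias=+0
  edge (12, 0)→(18, 1): d=(6,1) right/bottom  bias=-1
  edge (18, 1)→(8, 9): d=(-10,8) right/bottom  bias=-1
    (6,0)@(13, 1): e=[13,5,40] → █
    (7,0)@(15, 1): e=[31,3,24] → █
    (8,0)@(17, 1): e=[49,1,8] → █
    (9,0)@(19, 1): e=[67,-1,-8] → ·
    (5,1)@(11, 3): e=[3,19,36] → █
    (8,1)@(17, 3): e=[57,13,-12] → ·
    (5,2)@(11, 5): e=[11,31,16] → █
    (6,2)@(13, 5): e=[29,29,0] → ·  [on edge]
    (7,2)@(15, 5): e=[47,27,-16] → ·
    (4,3)@(9, 7): e=[1,45,12] → █
    (5,3)@(11, 7): e=[19,43,-4] → ·
    (4,4)@(9, 9): e=[9,57,-8] → ·
    (1,6)@(3, 13): e=[-29,87,0] → ·  [on edge]
  covered (8 px):
    · · · · · · █ █ █ · ·
    · · · · · █ █ █ · · ·
    · · · · · █ · · · · ·
    · · · · █ · · · · · ·
    · · · · · · · · · · ·
    · · · · · · · · · · ·
    · · · · · · · · · · ·
    · · · · · · · · · · ·
T2:
  2·area = 116
  edge (12, 14)→(15, 0): d=(3,-14) top-left  bias=+0
  edge (15, 0)→(22, 6): d=(7,6) right/bottom  bias=-1
  edge (22, 6)→(12, 14): d=(-10,8) right/bottom  bias=-1
    (7,0)@(15, 1): e=[3,7,106] → █
    (8,0)@(17, 1): e=[31,-5,90] → ·
    (7,1)@(15, 3): e=[9,21,86] → █
    (8,1)@(17, 3): e=[37,9,70] → █
    (9,1)@(19, 3): e=[65,-3,54] → ·
    (7,2)@(15, 5): e=[15,35,66] → █
    (9,2)@(19, 5): e=[71,11,34] → █
    (10,2)@(21, 5): e=[99,-1,18] → ·
    (7,3)@(15, 7): e=[21,49,46] → █
    (10,3)@(21, 7): e=[105,13,-2] → ·
    (7,4)@(15, 9): e=[27,63,26] → █
    (9,4)@(19, 9): e=[83,39,-6] → ·
  covered (14 px):
    · · · · · · · █ · · ·
    · · · · · · · █ █ · ·
    · · · · · · · █ █ █ ·
    · · · · · · · █ █ █ ·
    · · · · · · · █ █ · ·
    · · · · · · █ █ · · ·
    · · · · · · █ · · · ·
    · · · · · · · · · · ·
T3:
  2·area = 14
  edge (16, 0)→(20, 1): d=(4,1) right/bottom  bias=-1
  edge (20, 1)→(2, 0): d=(-18,-1) top-left  bias=+0
  edge (2, 0)→(16, 0): d=(14,0) top-left  bias=+0
  covered (0 px):
    · · · · · · · · · · ·
    · · · · · · · · · · ·
    · · · · · · · · · · ·
    · · · · · · · · · · ·
    · · · · · · · · · · ·
    · · · · · · · · · · ·
    · · · · · · · · · · ·
    · · · · · · · · · · ·

Answer: [3,24,31]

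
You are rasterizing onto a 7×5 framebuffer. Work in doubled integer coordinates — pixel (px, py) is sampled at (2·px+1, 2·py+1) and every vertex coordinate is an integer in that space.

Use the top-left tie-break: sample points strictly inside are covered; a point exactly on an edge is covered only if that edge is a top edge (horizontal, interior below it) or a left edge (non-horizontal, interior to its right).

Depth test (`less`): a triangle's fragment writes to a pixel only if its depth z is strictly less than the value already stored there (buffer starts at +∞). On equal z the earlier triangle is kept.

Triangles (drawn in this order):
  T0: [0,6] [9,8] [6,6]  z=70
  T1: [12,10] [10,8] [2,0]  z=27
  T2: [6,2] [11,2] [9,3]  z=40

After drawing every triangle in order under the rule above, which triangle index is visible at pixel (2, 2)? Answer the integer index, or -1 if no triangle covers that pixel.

T0:
  2·area = 12  (B↔C swapped to make it positive)
  edge (0, 6)→(6, 6): d=(6,0) top-left  bias=+0
  edge (6, 6)→(9, 8): d=(3,2) right/bottom  bias=-1
  edge (9, 8)→(0, 6): d=(-9,-2) top-left  bias=+0
    (2,3)@(5, 7): e=[6,5,1] → #
    (3,3)@(7, 7): e=[6,1,5] → #
    (4,3)@(9, 7): e=[6,-3,9] → ·
    (2,4)@(5, 9): e=[18,11,-17] → ·
    (3,4)@(7, 9): e=[18,7,-13] → ·
  covered (2 px):
    · · · · · · ·
    · · · · · · ·
    · · · · · · ·
    · · # # · · ·
    · · · · · · ·
T1:
  degenerate (2·area = 0) — covers nothing
T2:
  2·area = 5
  edge (6, 2)→(11, 2): d=(5,0) top-left  bias=+0
  edge (11, 2)→(9, 3): d=(-2,1) right/bottom  bias=-1
  edge (9, 3)→(6, 2): d=(-3,-1) top-left  bias=+0
    (1,0)@(3, 1): e=[-5,10,0] → ·  [on edge]
    (6,0)@(13, 1): e=[-5,0,10] → ·  [on edge]
    (4,1)@(9, 3): e=[5,0,0] → ·  [on edge]
    (2,2)@(5, 5): e=[15,0,-10] → ·  [on edge]
    (0,3)@(1, 7): e=[25,0,-20] → ·  [on edge]
  covered (0 px):
    · · · · · · ·
    · · · · · · ·
    · · · · · · ·
    · · · · · · ·
    · · · · · · ·

Z-buffer (winner per pixel, '.' = empty):
  . . . . . . .
  . . . . . . .
  . . . . . . .
  . . 0 0 . . .
  . . . . . . .

Result: -1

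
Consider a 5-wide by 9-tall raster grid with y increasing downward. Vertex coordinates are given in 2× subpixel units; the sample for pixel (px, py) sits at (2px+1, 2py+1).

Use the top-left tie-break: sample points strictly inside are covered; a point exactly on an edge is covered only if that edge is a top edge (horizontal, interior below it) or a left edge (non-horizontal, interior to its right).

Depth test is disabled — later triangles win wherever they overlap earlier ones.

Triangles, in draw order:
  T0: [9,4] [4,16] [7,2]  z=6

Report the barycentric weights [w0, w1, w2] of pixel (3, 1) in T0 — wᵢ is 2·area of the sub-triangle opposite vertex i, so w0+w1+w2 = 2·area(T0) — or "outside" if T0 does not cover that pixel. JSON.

T0:
  2·area = 34
  edge (9, 4)→(4, 16): d=(-5,12) right/bottom  bias=-1
  edge (4, 16)→(7, 2): d=(3,-14) top-left  bias=+0
  edge (7, 2)→(9, 4): d=(2,2) right/bottom  bias=-1
    (3,1)@(7, 3): e=[29,3,2] → █
    (4,1)@(9, 3): e=[5,31,-2] → ·
    (3,2)@(7, 5): e=[19,9,6] → █
    (4,2)@(9, 5): e=[-5,37,2] → ·
    (3,3)@(7, 7): e=[9,15,10] → █
    (4,3)@(9, 7): e=[-15,43,6] → ·
    (3,4)@(7, 9): e=[-1,21,14] → ·
    (2,6)@(5, 13): e=[3,5,26] → █
    (3,6)@(7, 13): e=[-21,33,22] → ·
    (2,7)@(5, 15): e=[-7,11,30] → ·
  covered (4 px):
    · · · · ·
    · · · █ ·
    · · · █ ·
    · · · █ ·
    · · · · ·
    · · · · ·
    · · █ · ·
    · · · · ·
    · · · · ·

Result: [3,2,29]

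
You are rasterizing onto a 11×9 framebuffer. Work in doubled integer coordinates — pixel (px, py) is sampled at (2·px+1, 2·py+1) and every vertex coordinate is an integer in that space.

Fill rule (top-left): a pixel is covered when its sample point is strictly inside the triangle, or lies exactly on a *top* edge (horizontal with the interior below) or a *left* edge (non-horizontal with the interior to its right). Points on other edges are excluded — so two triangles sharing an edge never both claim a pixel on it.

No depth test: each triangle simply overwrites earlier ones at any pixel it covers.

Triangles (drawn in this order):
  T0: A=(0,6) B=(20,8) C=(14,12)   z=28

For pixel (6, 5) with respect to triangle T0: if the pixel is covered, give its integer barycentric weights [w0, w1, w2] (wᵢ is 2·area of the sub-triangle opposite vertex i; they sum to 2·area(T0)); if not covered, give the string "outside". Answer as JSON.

T0:
  2·area = 92
  edge (0, 6)→(20, 8): d=(20,2) right/bottom  bias=-1
  edge (20, 8)→(14, 12): d=(-6,4) right/bottom  bias=-1
  edge (14, 12)→(0, 6): d=(-14,-6) top-left  bias=+0
    (1,3)@(3, 7): e=[14,74,4] → #
    (2,3)@(5, 7): e=[10,66,16] → #
    (3,3)@(7, 7): e=[6,58,28] → #
    (4,3)@(9, 7): e=[2,50,40] → #
    (5,3)@(11, 7): e=[-2,42,52] → ·
    (1,4)@(3, 9): e=[54,62,-24] → ·
    (2,4)@(5, 9): e=[50,54,-12] → ·
    (3,4)@(7, 9): e=[46,46,0] → #  [on edge]
    (5,4)@(11, 9): e=[38,30,24] → #
    (6,4)@(13, 9): e=[34,22,36] → #
    (7,4)@(15, 9): e=[30,14,48] → #
    (8,4)@(17, 9): e=[26,6,60] → #
    (10,7)@(21, 15): e=[138,-46,0] → ·  [on edge]
  covered (12 px):
    · · · · · · · · · · ·
    · · · · · · · · · · ·
    · · · · · · · · · · ·
    · # # # # · · · · · ·
    · · · # # # # # # · ·
    · · · · · · # # · · ·
    · · · · · · · · · · ·
    · · · · · · · · · · ·
    · · · · · · · · · · ·

Answer: [10,8,74]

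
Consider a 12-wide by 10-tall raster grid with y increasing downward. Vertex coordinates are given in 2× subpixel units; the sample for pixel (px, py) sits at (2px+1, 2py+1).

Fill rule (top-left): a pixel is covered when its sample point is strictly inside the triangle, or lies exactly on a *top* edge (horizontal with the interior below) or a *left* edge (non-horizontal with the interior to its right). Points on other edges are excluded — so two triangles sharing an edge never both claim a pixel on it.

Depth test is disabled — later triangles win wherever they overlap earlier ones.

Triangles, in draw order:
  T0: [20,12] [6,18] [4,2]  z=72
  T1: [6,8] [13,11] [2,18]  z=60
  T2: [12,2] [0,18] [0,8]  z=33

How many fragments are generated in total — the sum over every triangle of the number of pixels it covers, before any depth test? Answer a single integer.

T0:
  2·area = 236
  edge (20, 12)→(6, 18): d=(-14,6) right/bottom  bias=-1
  edge (6, 18)→(4, 2): d=(-2,-16) top-left  bias=+0
  edge (4, 2)→(20, 12): d=(16,10) right/bottom  bias=-1
    (2,1)@(5, 3): e=[216,14,6] → X
    (3,1)@(7, 3): e=[204,46,-14] → .
    (2,2)@(5, 5): e=[188,10,38] → X
    (3,2)@(7, 5): e=[176,42,18] → X
    (4,2)@(9, 5): e=[164,74,-2] → .
    (2,3)@(5, 7): e=[160,6,70] → X
    (4,3)@(9, 7): e=[136,70,30] → X
    (5,3)@(11, 7): e=[124,102,10] → X
    (6,3)@(13, 7): e=[112,134,-10] → .
    (2,4)@(5, 9): e=[132,2,102] → X
    (6,4)@(13, 9): e=[84,130,22] → X
    (7,4)@(15, 9): e=[72,162,2] → X
    (6,7)@(13, 15): e=[0,118,118] → .  [on edge]
  covered (29 px):
    . . . . . . . . . . . .
    . . X . . . . . . . . .
    . . X X . . . . . . . .
    . . X X X X . . . . . .
    . . X X X X X X . . . .
    . . . X X X X X X . . .
    . . . X X X X X X . . .
    . . . X X X . . . . . .
    . . . X . . . . . . . .
    . . . . . . . . . . . .
T1:
  2·area = 82
  edge (6, 8)→(13, 11): d=(7,3) right/bottom  bias=-1
  edge (13, 11)→(2, 18): d=(-11,7) right/bottom  bias=-1
  edge (2, 18)→(6, 8): d=(4,-10) top-left  bias=+0
    (3,4)@(7, 9): e=[4,64,14] → X
    (4,4)@(9, 9): e=[-2,50,34] → .
    (2,5)@(5, 11): e=[24,56,2] → X
    (4,5)@(9, 11): e=[12,28,42] → X
    (5,5)@(11, 11): e=[6,14,62] → X
    (6,5)@(13, 11): e=[0,0,82] → .  [on edge]
    (2,6)@(5, 13): e=[38,34,10] → X
    (5,6)@(11, 13): e=[20,-8,70] → .
    (2,7)@(5, 15): e=[52,12,18] → X
    (3,7)@(7, 15): e=[46,-2,38] → .
    (4,7)@(9, 15): e=[40,-16,58] → .
    (1,8)@(3, 17): e=[72,4,6] → X
  covered (10 px):
    . . . . . . . . . . . .
    . . . . . . . . . . . .
    . . . . . . . . . . . .
    . . . . . . . . . . . .
    . . . X . . . . . . . .
    . . X X X X . . . . . .
    . . X X X . . . . . . .
    . . X . . . . . . . . .
    . X . . . . . . . . . .
    . . . . . . . . . . . .
T2:
  2·area = 120
  edge (12, 2)→(0, 18): d=(-12,16) right/bottom  bias=-1
  edge (0, 18)→(0, 8): d=(0,-10) top-left  bias=+0
  edge (0, 8)→(12, 2): d=(12,-6) top-left  bias=+0
    (5,1)@(11, 3): e=[4,110,6] → X
    (6,1)@(13, 3): e=[-28,130,18] → .
    (3,2)@(7, 5): e=[44,70,6] → X
    (4,2)@(9, 5): e=[12,90,18] → X
    (5,2)@(11, 5): e=[-20,110,30] → .
    (1,3)@(3, 7): e=[84,30,6] → X
    (2,3)@(5, 7): e=[52,50,18] → X
    (4,3)@(9, 7): e=[-12,90,42] → .
    (0,4)@(1, 9): e=[92,10,18] → X
    (3,4)@(7, 9): e=[-4,70,54] → .
    (0,5)@(1, 11): e=[68,10,42] → X
    (3,5)@(7, 11): e=[-28,70,78] → .
  covered (15 px):
    . . . . . . . . . . . .
    . . . . . X . . . . . .
    . . . X X . . . . . . .
    . X X X . . . . . . . .
    X X X . . . . . . . . .
    X X X . . . . . . . . .
    X X . . . . . . . . . .
    X . . . . . . . . . . .
    . . . . . . . . . . . .
    . . . . . . . . . . . .

Result: 54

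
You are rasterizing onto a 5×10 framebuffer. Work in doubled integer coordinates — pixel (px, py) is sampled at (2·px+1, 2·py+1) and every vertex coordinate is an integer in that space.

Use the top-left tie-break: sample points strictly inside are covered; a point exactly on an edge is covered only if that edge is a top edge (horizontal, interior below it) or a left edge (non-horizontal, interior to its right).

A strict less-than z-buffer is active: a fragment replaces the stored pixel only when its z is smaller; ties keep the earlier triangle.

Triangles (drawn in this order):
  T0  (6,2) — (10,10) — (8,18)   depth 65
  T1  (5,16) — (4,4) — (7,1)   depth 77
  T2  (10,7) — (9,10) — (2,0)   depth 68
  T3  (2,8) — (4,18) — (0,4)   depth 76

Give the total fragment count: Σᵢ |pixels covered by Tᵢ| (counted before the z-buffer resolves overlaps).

T0:
  2·area = 48
  edge (6, 2)→(10, 10): d=(4,8) right/bottom  bias=-1
  edge (10, 10)→(8, 18): d=(-2,8) right/bottom  bias=-1
  edge (8, 18)→(6, 2): d=(-2,-16) top-left  bias=+0
    (3,2)@(7, 5): e=[4,34,10] → X
    (4,2)@(9, 5): e=[-12,18,42] → .
    (3,3)@(7, 7): e=[12,30,6] → X
    (4,3)@(9, 7): e=[-4,14,38] → .
    (3,4)@(7, 9): e=[20,26,2] → X
    (4,4)@(9, 9): e=[4,10,34] → X
    (3,5)@(7, 11): e=[28,22,-2] → .
    (4,5)@(9, 11): e=[12,6,30] → X
    (4,6)@(9, 13): e=[20,2,26] → X
    (4,7)@(9, 15): e=[28,-2,22] → .
  covered (6 px):
    . . . . .
    . . . . .
    . . . X .
    . . . X .
    . . . X X
    . . . . X
    . . . . X
    . . . . .
    . . . . .
    . . . . .
T1:
  2·area = 39
  edge (5, 16)→(4, 4): d=(-1,-12) top-left  bias=+0
  edge (4, 4)→(7, 1): d=(3,-3) top-left  bias=+0
  edge (7, 1)→(5, 16): d=(-2,15) right/bottom  bias=-1
    (3,0)@(7, 1): e=[39,0,0] → .  [on edge]
    (2,1)@(5, 3): e=[13,0,26] → X  [on edge]
    (3,1)@(7, 3): e=[37,6,-4] → .
    (1,2)@(3, 5): e=[-13,0,52] → .  [on edge]
    (2,2)@(5, 5): e=[11,6,22] → X
    (3,2)@(7, 5): e=[35,12,-8] → .
    (0,3)@(1, 7): e=[-39,0,78] → .  [on edge]
    (2,3)@(5, 7): e=[9,12,18] → X
    (3,3)@(7, 7): e=[33,18,-12] → .
    (2,4)@(5, 9): e=[7,18,14] → X
    (3,4)@(7, 9): e=[31,24,-16] → .
    (2,5)@(5, 11): e=[5,24,10] → X
  covered (7 px):
    . . . . .
    . . X . .
    . . X . .
    . . X . .
    . . X . .
    . . X . .
    . . X . .
    . . X . .
    . . . . .
    . . . . .
T2:
  2·area = 31
  edge (10, 7)→(9, 10): d=(-1,3) right/bottom  bias=-1
  edge (9, 10)→(2, 0): d=(-7,-10) top-left  bias=+0
  edge (2, 0)→(10, 7): d=(8,7) right/bottom  bias=-1
    (1,0)@(3, 1): e=[27,3,1] → X
    (2,0)@(5, 1): e=[21,23,-13] → .
    (1,1)@(3, 3): e=[25,-11,17] → .
    (2,1)@(5, 3): e=[19,9,3] → X
    (3,1)@(7, 3): e=[13,29,-11] → .
    (2,2)@(5, 5): e=[17,-5,19] → .
    (3,2)@(7, 5): e=[11,15,5] → X
    (4,2)@(9, 5): e=[5,35,-9] → .
    (3,3)@(7, 7): e=[9,1,21] → X
    (4,3)@(9, 7): e=[3,21,7] → X
    (3,4)@(7, 9): e=[7,-13,37] → .
    (4,4)@(9, 9): e=[1,7,23] → X
  covered (6 px):
    . X . . .
    . . X . .
    . . . X .
    . . . X X
    . . . . X
    . . . . .
    . . . . .
    . . . . .
    . . . . .
    . . . . .
T3:
  2·area = 12
  edge (2, 8)→(4, 18): d=(2,10) right/bottom  bias=-1
  edge (4, 18)→(0, 4): d=(-4,-14) top-left  bias=+0
  edge (0, 4)→(2, 8): d=(2,4) right/bottom  bias=-1
    (0,1)@(1, 3): e=[0,18,-6] → .  [on edge]
    (0,3)@(1, 7): e=[8,2,2] → X
    (1,3)@(3, 7): e=[-12,30,-6] → .
    (0,4)@(1, 9): e=[12,-6,6] → .
    (1,6)@(3, 13): e=[0,6,6] → .  [on edge]
  covered (1 px):
    . . . . .
    . . . . .
    . . . . .
    X . . . .
    . . . . .
    . . . . .
    . . . . .
    . . . . .
    . . . . .
    . . . . .

Answer: 20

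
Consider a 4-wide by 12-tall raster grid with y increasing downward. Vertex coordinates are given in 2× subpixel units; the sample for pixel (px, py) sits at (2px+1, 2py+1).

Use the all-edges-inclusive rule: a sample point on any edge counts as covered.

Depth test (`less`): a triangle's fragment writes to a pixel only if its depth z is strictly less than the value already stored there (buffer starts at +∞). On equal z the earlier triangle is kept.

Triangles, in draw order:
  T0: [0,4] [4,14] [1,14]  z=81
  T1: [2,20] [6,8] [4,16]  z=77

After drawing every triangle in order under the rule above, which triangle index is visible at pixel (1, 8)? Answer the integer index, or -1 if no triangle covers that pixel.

T0:
  2·area = 30
  edge (0, 4)→(4, 14): d=(4,10) inclusive
  edge (4, 14)→(1, 14): d=(-3,0) inclusive
  edge (1, 14)→(0, 4): d=(-1,-10) inclusive
    (0,3)@(1, 7): e=[2,21,7] → X
    (1,3)@(3, 7): e=[-18,21,27] → .
    (0,4)@(1, 9): e=[10,15,5] → X
    (1,4)@(3, 9): e=[-10,15,25] → .
    (0,5)@(1, 11): e=[18,9,3] → X
    (1,5)@(3, 11): e=[-2,9,23] → .
    (0,6)@(1, 13): e=[26,3,1] → X
    (1,6)@(3, 13): e=[6,3,21] → X
    (2,6)@(5, 13): e=[-14,3,41] → .
    (0,7)@(1, 15): e=[34,-3,-1] → .
    (1,7)@(3, 15): e=[14,-3,19] → .
  covered (5 px):
    . . . .
    . . . .
    . . . .
    X . . .
    X . . .
    X . . .
    X X . .
    . . . .
    . . . .
    . . . .
    . . . .
    . . . .
T1:
  2·area = 8
  edge (2, 20)→(6, 8): d=(4,-12) inclusive
  edge (6, 8)→(4, 16): d=(-2,8) inclusive
  edge (4, 16)→(2, 20): d=(-2,4) inclusive
    (3,2)@(7, 5): e=[0,-2,10] → .  [on edge]
    (2,5)@(5, 11): e=[0,2,6] → X  [on edge]
    (3,5)@(7, 11): e=[24,-14,-2] → .
    (2,6)@(5, 13): e=[8,-2,2] → .
    (1,8)@(3, 17): e=[0,6,2] → X  [on edge]
    (2,8)@(5, 17): e=[24,-10,-6] → .
    (1,9)@(3, 19): e=[8,2,-2] → .
    (0,11)@(1, 23): e=[0,10,-2] → .  [on edge]
  covered (2 px):
    . . . .
    . . . .
    . . . .
    . . . .
    . . . .
    . . X .
    . . . .
    . . . .
    . X . .
    . . . .
    . . . .
    . . . .

Z-buffer (winner per pixel, '.' = empty):
  . . . .
  . . . .
  . . . .
  0 . . .
  0 . . .
  0 . 1 .
  0 0 . .
  . . . .
  . 1 . .
  . . . .
  . . . .
  . . . .

Answer: 1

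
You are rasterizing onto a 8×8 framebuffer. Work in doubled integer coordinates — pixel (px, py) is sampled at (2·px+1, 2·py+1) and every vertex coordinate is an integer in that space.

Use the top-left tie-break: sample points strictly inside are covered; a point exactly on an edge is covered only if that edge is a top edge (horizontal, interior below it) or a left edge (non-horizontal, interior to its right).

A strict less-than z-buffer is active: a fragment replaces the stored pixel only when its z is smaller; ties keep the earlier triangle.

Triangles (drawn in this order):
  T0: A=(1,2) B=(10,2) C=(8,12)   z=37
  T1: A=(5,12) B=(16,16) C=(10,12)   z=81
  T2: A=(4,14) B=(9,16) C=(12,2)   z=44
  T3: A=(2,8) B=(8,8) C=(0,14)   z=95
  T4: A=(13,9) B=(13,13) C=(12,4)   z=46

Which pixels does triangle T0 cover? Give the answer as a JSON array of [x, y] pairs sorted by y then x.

T0:
  2·area = 90
  edge (1, 2)→(10, 2): d=(9,0) top-left  bias=+0
  edge (10, 2)→(8, 12): d=(-2,10) right/bottom  bias=-1
  edge (8, 12)→(1, 2): d=(-7,-10) top-left  bias=+0
    (1,1)@(3, 3): e=[9,68,13] → █
    (2,1)@(5, 3): e=[9,48,33] → █
    (3,1)@(7, 3): e=[9,28,53] → █
    (4,1)@(9, 3): e=[9,8,73] → █
    (5,1)@(11, 3): e=[9,-12,93] → ·
    (1,2)@(3, 5): e=[27,64,-1] → ·
    (2,2)@(5, 5): e=[27,44,19] → █
    (5,2)@(11, 5): e=[27,-16,79] → ·
    (2,3)@(5, 7): e=[45,40,5] → █
    (4,3)@(9, 7): e=[45,0,45] → ·  [on edge]
    (2,4)@(5, 9): e=[63,36,-9] → ·
    (3,4)@(7, 9): e=[63,16,11] → █
  covered (10 px):
    · · · · · · · ·
    · █ █ █ █ · · ·
    · · █ █ █ · · ·
    · · █ █ · · · ·
    · · · █ · · · ·
    · · · · · · · ·
    · · · · · · · ·
    · · · · · · · ·
T1:
  2·area = 20  (B↔C swapped to make it positive)
  edge (5, 12)→(10, 12): d=(5,0) top-left  bias=+0
  edge (10, 12)→(16, 16): d=(6,4) right/bottom  bias=-1
  edge (16, 16)→(5, 12): d=(-11,-4) top-left  bias=+0
    (4,6)@(9, 13): e=[5,10,5] → █
    (5,6)@(11, 13): e=[5,2,13] → █
    (6,6)@(13, 13): e=[5,-6,21] → ·
    (4,7)@(9, 15): e=[15,22,-17] → ·
    (5,7)@(11, 15): e=[15,14,-9] → ·
  covered (2 px):
    · · · · · · · ·
    · · · · · · · ·
    · · · · · · · ·
    · · · · · · · ·
    · · · · · · · ·
    · · · · · · · ·
    · · · · █ █ · ·
    · · · · · · · ·
T2:
  2·area = 76  (B↔C swapped to make it positive)
  edge (4, 14)→(12, 2): d=(8,-12) top-left  bias=+0
  edge (12, 2)→(9, 16): d=(-3,14) right/bottom  bias=-1
  edge (9, 16)→(4, 14): d=(-5,-2) top-left  bias=+0
    (5,2)@(11, 5): e=[12,5,59] → █
    (6,2)@(13, 5): e=[36,-23,63] → ·
    (4,3)@(9, 7): e=[4,27,45] → █
    (5,3)@(11, 7): e=[28,-1,49] → ·
    (4,4)@(9, 9): e=[20,21,35] → █
    (5,4)@(11, 9): e=[44,-7,39] → ·
    (3,5)@(7, 11): e=[12,43,21] → █
    (5,5)@(11, 11): e=[60,-13,29] → ·
    (2,6)@(5, 13): e=[4,65,7] → █
    (5,6)@(11, 13): e=[76,-19,19] → ·
    (2,7)@(5, 15): e=[20,59,-3] → ·
    (3,7)@(7, 15): e=[44,31,1] → █
  covered (10 px):
    · · · · · · · ·
    · · · · · · · ·
    · · · · · █ · ·
    · · · · █ · · ·
    · · · · █ · · ·
    · · · █ █ · · ·
    · · █ █ █ · · ·
    · · · █ █ · · ·
T3:
  2·area = 36
  edge (2, 8)→(8, 8): d=(6,0) top-left  bias=+0
  edge (8, 8)→(0, 14): d=(-8,6) right/bottom  bias=-1
  edge (0, 14)→(2, 8): d=(2,-6) top-left  bias=+0
    (1,2)@(3, 5): e=[-18,54,0] → ·  [on edge]
    (1,4)@(3, 9): e=[6,22,8] → █
    (2,4)@(5, 9): e=[6,10,20] → █
    (3,4)@(7, 9): e=[6,-2,32] → ·
    (0,5)@(1, 11): e=[18,18,0] → █  [on edge]
    (2,5)@(5, 11): e=[18,-6,24] → ·
    (0,6)@(1, 13): e=[30,2,4] → █
    (1,6)@(3, 13): e=[30,-10,16] → ·
    (0,7)@(1, 15): e=[42,-14,8] → ·
  covered (5 px):
    · · · · · · · ·
    · · · · · · · ·
    · · · · · · · ·
    · · · · · · · ·
    · █ █ · · · · ·
    █ █ · · · · · ·
    █ · · · · · · ·
    · · · · · · · ·
T4:
  2·area = 4
  edge (13, 9)→(13, 13): d=(0,4) right/bottom  bias=-1
  edge (13, 13)→(12, 4): d=(-1,-9) top-left  bias=+0
  edge (12, 4)→(13, 9): d=(1,5) right/bottom  bias=-1
    (6,0)@(13, 1): e=[0,12,-8] → ·  [on edge]
    (6,1)@(13, 3): e=[0,10,-6] → ·  [on edge]
    (6,2)@(13, 5): e=[0,8,-4] → ·  [on edge]
    (6,3)@(13, 7): e=[0,6,-2] → ·  [on edge]
    (6,4)@(13, 9): e=[0,4,0] → ·  [on edge]
    (6,5)@(13, 11): e=[0,2,2] → ·  [on edge]
    (6,6)@(13, 13): e=[0,0,4] → ·  [on edge]
    (6,7)@(13, 15): e=[0,-2,6] → ·  [on edge]
  covered (0 px):
    · · · · · · · ·
    · · · · · · · ·
    · · · · · · · ·
    · · · · · · · ·
    · · · · · · · ·
    · · · · · · · ·
    · · · · · · · ·
    · · · · · · · ·

Final: [[1,1],[2,1],[3,1],[4,1],[2,2],[3,2],[4,2],[2,3],[3,3],[3,4]]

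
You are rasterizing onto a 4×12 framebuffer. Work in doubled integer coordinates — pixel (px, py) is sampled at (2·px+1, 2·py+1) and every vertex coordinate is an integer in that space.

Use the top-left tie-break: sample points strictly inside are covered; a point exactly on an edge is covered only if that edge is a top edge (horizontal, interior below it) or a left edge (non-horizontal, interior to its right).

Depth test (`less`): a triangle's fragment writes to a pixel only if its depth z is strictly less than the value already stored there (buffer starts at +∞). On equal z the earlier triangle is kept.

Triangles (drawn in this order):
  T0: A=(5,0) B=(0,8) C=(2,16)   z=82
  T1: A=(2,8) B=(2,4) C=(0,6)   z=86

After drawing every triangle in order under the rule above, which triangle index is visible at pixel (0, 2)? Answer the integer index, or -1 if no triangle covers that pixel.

T0:
  2·area = 56  (B↔C swapped to make it positive)
  edge (5, 0)→(2, 16): d=(-3,16) right/bottom  bias=-1
  edge (2, 16)→(0, 8): d=(-2,-8) top-left  bias=+0
  edge (0, 8)→(5, 0): d=(5,-8) top-left  bias=+0
    (1,2)@(3, 5): e=[17,30,9] → █
    (2,2)@(5, 5): e=[-15,46,25] → ·
    (0,3)@(1, 7): e=[43,10,3] → █
    (2,3)@(5, 7): e=[-21,42,35] → ·
    (0,4)@(1, 9): e=[37,6,13] → █
    (2,4)@(5, 9): e=[-27,38,45] → ·
    (0,5)@(1, 11): e=[31,2,23] → █
    (1,5)@(3, 11): e=[-1,18,39] → ·
    (0,6)@(1, 13): e=[25,-2,33] → ·
  covered (6 px):
    · · · ·
    · · · ·
    · █ · ·
    █ █ · ·
    █ █ · ·
    █ · · ·
    · · · ·
    · · · ·
    · · · ·
    · · · ·
    · · · ·
    · · · ·
T1:
  2·area = 8  (B↔C swapped to make it positive)
  edge (2, 8)→(0, 6): d=(-2,-2) top-left  bias=+0
  edge (0, 6)→(2, 4): d=(2,-2) top-left  bias=+0
  edge (2, 4)→(2, 8): d=(0,4) right/bottom  bias=-1
    (2,0)@(5, 1): e=[20,0,-12] → ·  [on edge]
    (1,1)@(3, 3): e=[12,0,-4] → ·  [on edge]
    (0,2)@(1, 5): e=[4,0,4] → █  [on edge]
    (1,2)@(3, 5): e=[8,4,-4] → ·
    (0,3)@(1, 7): e=[0,4,4] → █  [on edge]
    (1,3)@(3, 7): e=[4,8,-4] → ·
    (0,4)@(1, 9): e=[-4,8,4] → ·
    (1,4)@(3, 9): e=[0,12,-4] → ·  [on edge]
    (2,5)@(5, 11): e=[0,20,-12] → ·  [on edge]
    (3,6)@(7, 13): e=[0,28,-20] → ·  [on edge]
  covered (2 px):
    · · · ·
    · · · ·
    █ · · ·
    █ · · ·
    · · · ·
    · · · ·
    · · · ·
    · · · ·
    · · · ·
    · · · ·
    · · · ·
    · · · ·

Z-buffer (winner per pixel, '.' = empty):
  . . . .
  . . . .
  1 0 . .
  0 0 . .
  0 0 . .
  0 . . .
  . . . .
  . . . .
  . . . .
  . . . .
  . . . .
  . . . .

Answer: 1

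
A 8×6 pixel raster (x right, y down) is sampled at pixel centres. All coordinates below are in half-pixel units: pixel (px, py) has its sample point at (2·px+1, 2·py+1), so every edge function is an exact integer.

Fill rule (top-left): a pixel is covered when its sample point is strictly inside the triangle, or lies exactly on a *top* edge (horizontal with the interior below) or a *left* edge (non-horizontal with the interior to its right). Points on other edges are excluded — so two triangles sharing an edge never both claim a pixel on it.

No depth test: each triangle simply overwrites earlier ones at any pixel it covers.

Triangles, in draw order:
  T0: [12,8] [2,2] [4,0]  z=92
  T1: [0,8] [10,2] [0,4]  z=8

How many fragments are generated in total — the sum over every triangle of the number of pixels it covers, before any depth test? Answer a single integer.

T0:
  2·area = 32
  edge (12, 8)→(2, 2): d=(-10,-6) top-left  bias=+0
  edge (2, 2)→(4, 0): d=(2,-2) top-left  bias=+0
  edge (4, 0)→(12, 8): d=(8,8) right/bottom  bias=-1
    (1,0)@(3, 1): e=[16,0,16] → X  [on edge]
    (2,0)@(5, 1): e=[28,4,0] → .  [on edge]
    (0,1)@(1, 3): e=[-16,0,48] → .  [on edge]
    (1,1)@(3, 3): e=[-4,4,32] → .
    (2,1)@(5, 3): e=[8,8,16] → X
    (3,1)@(7, 3): e=[20,12,0] → .  [on edge]
    (2,2)@(5, 5): e=[-12,12,32] → .
    (3,2)@(7, 5): e=[0,16,16] → X  [on edge]
    (4,2)@(9, 5): e=[12,20,0] → .  [on edge]
    (3,3)@(7, 7): e=[-20,20,32] → .
    (5,3)@(11, 7): e=[4,28,0] → .  [on edge]
    (6,4)@(13, 9): e=[-4,36,0] → .  [on edge]
    (7,5)@(15, 11): e=[-12,44,0] → .  [on edge]
  covered (3 px):
    . X . . . . . .
    . . X . . . . .
    . . . X . . . .
    . . . . . . . .
    . . . . . . . .
    . . . . . . . .
T1:
  2·area = 40  (B↔C swapped to make it positive)
  edge (0, 8)→(0, 4): d=(0,-4) top-left  bias=+0
  edge (0, 4)→(10, 2): d=(10,-2) top-left  bias=+0
  edge (10, 2)→(0, 8): d=(-10,6) right/bottom  bias=-1
    (7,0)@(15, 1): e=[60,0,-20] → .  [on edge]
    (2,1)@(5, 3): e=[20,0,20] → X  [on edge]
    (3,1)@(7, 3): e=[28,4,8] → X
    (4,1)@(9, 3): e=[36,8,-4] → .
    (0,2)@(1, 5): e=[4,12,24] → X
    (1,2)@(3, 5): e=[12,16,12] → X
    (2,2)@(5, 5): e=[20,20,0] → .  [on edge]
    (3,2)@(7, 5): e=[28,24,-12] → .
    (0,3)@(1, 7): e=[4,32,4] → X
    (1,3)@(3, 7): e=[12,36,-8] → .
    (0,4)@(1, 9): e=[4,52,-16] → .
  covered (5 px):
    . . . . . . . .
    . . X X . . . .
    X X . . . . . .
    X . . . . . . .
    . . . . . . . .
    . . . . . . . .

Result: 8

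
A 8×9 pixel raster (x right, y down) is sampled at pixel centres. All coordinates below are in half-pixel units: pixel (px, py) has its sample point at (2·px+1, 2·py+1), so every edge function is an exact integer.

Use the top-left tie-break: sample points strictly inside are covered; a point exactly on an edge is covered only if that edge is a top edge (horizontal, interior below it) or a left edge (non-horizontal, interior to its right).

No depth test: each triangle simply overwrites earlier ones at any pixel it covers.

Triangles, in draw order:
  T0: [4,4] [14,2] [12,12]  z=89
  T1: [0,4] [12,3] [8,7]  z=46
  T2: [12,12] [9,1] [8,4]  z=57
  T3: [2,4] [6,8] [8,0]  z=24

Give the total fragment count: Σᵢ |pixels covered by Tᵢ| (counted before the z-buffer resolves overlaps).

T0:
  2·area = 96
  edge (4, 4)→(14, 2): d=(10,-2) top-left  bias=+0
  edge (14, 2)→(12, 12): d=(-2,10) right/bottom  bias=-1
  edge (12, 12)→(4, 4): d=(-8,-8) top-left  bias=+0
    (0,0)@(1, 1): e=[-36,132,0] → ·  [on edge]
    (1,1)@(3, 3): e=[-12,108,0] → ·  [on edge]
    (4,1)@(9, 3): e=[0,48,48] → █  [on edge]
    (5,1)@(11, 3): e=[4,28,64] → █
    (6,1)@(13, 3): e=[8,8,80] → █
    (7,1)@(15, 3): e=[12,-12,96] → ·
    (2,2)@(5, 5): e=[12,84,0] → █  [on edge]
    (3,2)@(7, 5): e=[16,64,16] → █
    (7,2)@(15, 5): e=[32,-16,80] → ·
    (2,3)@(5, 7): e=[32,80,-16] → ·
    (3,3)@(7, 7): e=[36,60,0] → █  [on edge]
    (6,3)@(13, 7): e=[48,0,48] → ·  [on edge]
    (4,4)@(9, 9): e=[60,36,0] → █  [on edge]
    (5,5)@(11, 11): e=[84,12,0] → █  [on edge]
    (6,6)@(13, 13): e=[108,-12,0] → ·  [on edge]
    (7,7)@(15, 15): e=[132,-36,0] → ·  [on edge]
    (5,8)@(11, 17): e=[144,0,-48] → ·  [on edge]
  covered (14 px):
    · · · · · · · ·
    · · · · █ █ █ ·
    · · █ █ █ █ █ ·
    · · · █ █ █ · ·
    · · · · █ █ · ·
    · · · · · █ · ·
    · · · · · · · ·
    · · · · · · · ·
    · · · · · · · ·
T1:
  2·area = 44
  edge (0, 4)→(12, 3): d=(12,-1) top-left  bias=+0
  edge (12, 3)→(8, 7): d=(-4,4) right/bottom  bias=-1
  edge (8, 7)→(0, 4): d=(-8,-3) top-left  bias=+0
    (1,2)@(3, 5): e=[15,28,1] → █
    (2,2)@(5, 5): e=[17,20,7] → █
    (3,2)@(7, 5): e=[19,12,13] → █
    (4,2)@(9, 5): e=[21,4,19] → █
    (5,2)@(11, 5): e=[23,-4,25] → ·
    (1,3)@(3, 7): e=[39,20,-15] → ·
    (2,3)@(5, 7): e=[41,12,-9] → ·
    (3,3)@(7, 7): e=[43,4,-3] → ·
    (4,3)@(9, 7): e=[45,-4,3] → ·
  covered (4 px):
    · · · · · · · ·
    · · · · · · · ·
    · █ █ █ █ · · ·
    · · · · · · · ·
    · · · · · · · ·
    · · · · · · · ·
    · · · · · · · ·
    · · · · · · · ·
    · · · · · · · ·
T2:
  2·area = 20  (B↔C swapped to make it positive)
  edge (12, 12)→(8, 4): d=(-4,-8) top-left  bias=+0
  edge (8, 4)→(9, 1): d=(1,-3) top-left  bias=+0
  edge (9, 1)→(12, 12): d=(3,11) right/bottom  bias=-1
    (4,0)@(9, 1): e=[20,0,0] → ·  [on edge]
    (4,1)@(9, 3): e=[12,2,6] → █
    (5,1)@(11, 3): e=[28,8,-16] → ·
    (4,2)@(9, 5): e=[4,4,12] → █
    (5,2)@(11, 5): e=[20,10,-10] → ·
    (3,3)@(7, 7): e=[-20,0,40] → ·  [on edge]
    (4,3)@(9, 7): e=[-4,6,18] → ·
    (5,4)@(11, 9): e=[4,14,2] → █
    (6,4)@(13, 9): e=[20,20,-20] → ·
    (5,5)@(11, 11): e=[-4,16,8] → ·
    (2,6)@(5, 13): e=[-60,0,80] → ·  [on edge]
  covered (3 px):
    · · · · · · · ·
    · · · · █ · · ·
    · · · · █ · · ·
    · · · · · · · ·
    · · · · · █ · ·
    · · · · · · · ·
    · · · · · · · ·
    · · · · · · · ·
    · · · · · · · ·
T3:
  2·area = 40  (B↔C swapped to make it positive)
  edge (2, 4)→(8, 0): d=(6,-4) top-left  bias=+0
  edge (8, 0)→(6, 8): d=(-2,8) right/bottom  bias=-1
  edge (6, 8)→(2, 4): d=(-4,-4) top-left  bias=+0
    (3,0)@(7, 1): e=[2,6,32] → █
    (4,0)@(9, 1): e=[10,-10,40] → ·
    (0,1)@(1, 3): e=[-10,50,0] → ·  [on edge]
    (2,1)@(5, 3): e=[6,18,16] → █
    (4,1)@(9, 3): e=[22,-14,32] → ·
    (1,2)@(3, 5): e=[10,30,0] → █  [on edge]
    (3,2)@(7, 5): e=[26,-2,16] → ·
    (1,3)@(3, 7): e=[22,26,-8] → ·
    (2,3)@(5, 7): e=[30,10,0] → █  [on edge]
    (3,3)@(7, 7): e=[38,-6,8] → ·
    (2,4)@(5, 9): e=[42,6,-8] → ·
    (3,4)@(7, 9): e=[50,-10,0] → ·  [on edge]
    (4,5)@(9, 11): e=[70,-30,0] → ·  [on edge]
    (5,6)@(11, 13): e=[90,-50,0] → ·  [on edge]
    (6,7)@(13, 15): e=[110,-70,0] → ·  [on edge]
    (7,8)@(15, 17): e=[130,-90,0] → ·  [on edge]
  covered (6 px):
    · · · █ · · · ·
    · · █ █ · · · ·
    · █ █ · · · · ·
    · · █ · · · · ·
    · · · · · · · ·
    · · · · · · · ·
    · · · · · · · ·
    · · · · · · · ·
    · · · · · · · ·

Final: 27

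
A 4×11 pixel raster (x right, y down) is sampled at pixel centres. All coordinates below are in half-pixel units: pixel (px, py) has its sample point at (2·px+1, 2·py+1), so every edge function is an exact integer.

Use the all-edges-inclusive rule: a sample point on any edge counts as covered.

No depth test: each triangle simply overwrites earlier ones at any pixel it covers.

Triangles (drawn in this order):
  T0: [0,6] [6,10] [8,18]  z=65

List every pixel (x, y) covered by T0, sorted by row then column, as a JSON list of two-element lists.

T0:
  2·area = 40
  edge (0, 6)→(6, 10): d=(6,4) inclusive
  edge (6, 10)→(8, 18): d=(2,8) inclusive
  edge (8, 18)→(0, 6): d=(-8,-12) inclusive
    (0,3)@(1, 7): e=[2,34,4] → X
    (1,3)@(3, 7): e=[-6,18,28] → .
    (0,4)@(1, 9): e=[14,38,-12] → .
    (1,4)@(3, 9): e=[6,22,12] → X
    (2,4)@(5, 9): e=[-2,6,36] → .
    (1,5)@(3, 11): e=[18,26,-4] → .
    (2,5)@(5, 11): e=[10,10,20] → X
    (3,5)@(7, 11): e=[2,-6,44] → .
    (2,6)@(5, 13): e=[22,14,4] → X
    (3,6)@(7, 13): e=[14,-2,28] → .
    (2,7)@(5, 15): e=[34,18,-12] → .
    (3,7)@(7, 15): e=[26,2,12] → X
  covered (5 px):
    . . . .
    . . . .
    . . . .
    X . . .
    . X . .
    . . X .
    . . X .
    . . . X
    . . . .
    . . . .
    . . . .

Result: [[0,3],[1,4],[2,5],[2,6],[3,7]]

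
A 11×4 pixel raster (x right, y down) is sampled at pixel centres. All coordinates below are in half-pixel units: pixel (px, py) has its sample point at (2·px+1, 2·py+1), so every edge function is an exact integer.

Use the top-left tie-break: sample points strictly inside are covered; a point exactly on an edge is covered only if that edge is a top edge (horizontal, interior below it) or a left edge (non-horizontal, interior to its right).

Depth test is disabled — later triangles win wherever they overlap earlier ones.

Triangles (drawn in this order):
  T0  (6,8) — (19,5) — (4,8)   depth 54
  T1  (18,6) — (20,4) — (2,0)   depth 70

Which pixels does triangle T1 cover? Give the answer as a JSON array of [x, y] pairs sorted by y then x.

T0:
  2·area = 6  (B↔C swapped to make it positive)
  edge (6, 8)→(4, 8): d=(-2,0) right/bottom  bias=-1
  edge (4, 8)→(19, 5): d=(15,-3) top-left  bias=+0
  edge (19, 5)→(6, 8): d=(-13,3) right/bottom  bias=-1
    (9,2)@(19, 5): e=[6,0,0] → ·  [on edge]
    (4,3)@(9, 7): e=[2,0,4] → █  [on edge]
    (5,3)@(11, 7): e=[2,6,-2] → ·
  covered (1 px):
    · · · · · · · · · · ·
    · · · · · · · · · · ·
    · · · · · · · · · · ·
    · · · · █ · · · · · ·
T1:
  2·area = 44  (B↔C swapped to make it positive)
  edge (18, 6)→(2, 0): d=(-16,-6) top-left  bias=+0
  edge (2, 0)→(20, 4): d=(18,4) right/bottom  bias=-1
  edge (20, 4)→(18, 6): d=(-2,2) right/bottom  bias=-1
    (2,0)@(5, 1): e=[2,6,36] → █
    (3,0)@(7, 1): e=[14,-2,32] → ·
    (2,1)@(5, 3): e=[-30,42,32] → ·
    (5,1)@(11, 3): e=[6,18,20] → █
    (6,1)@(13, 3): e=[18,10,16] → █
    (7,1)@(15, 3): e=[30,2,12] → █
    (8,1)@(17, 3): e=[42,-6,8] → ·
    (10,1)@(21, 3): e=[66,-22,0] → ·  [on edge]
    (5,2)@(11, 5): e=[-26,54,16] → ·
    (6,2)@(13, 5): e=[-14,46,12] → ·
    (7,2)@(15, 5): e=[-2,38,8] → ·
    (8,2)@(17, 5): e=[10,30,4] → █
    (9,2)@(19, 5): e=[22,22,0] → ·  [on edge]
    (8,3)@(17, 7): e=[-22,66,0] → ·  [on edge]
  covered (5 px):
    · · █ · · · · · · · ·
    · · · · · █ █ █ · · ·
    · · · · · · · · █ · ·
    · · · · · · · · · · ·

Final: [[2,0],[5,1],[6,1],[7,1],[8,2]]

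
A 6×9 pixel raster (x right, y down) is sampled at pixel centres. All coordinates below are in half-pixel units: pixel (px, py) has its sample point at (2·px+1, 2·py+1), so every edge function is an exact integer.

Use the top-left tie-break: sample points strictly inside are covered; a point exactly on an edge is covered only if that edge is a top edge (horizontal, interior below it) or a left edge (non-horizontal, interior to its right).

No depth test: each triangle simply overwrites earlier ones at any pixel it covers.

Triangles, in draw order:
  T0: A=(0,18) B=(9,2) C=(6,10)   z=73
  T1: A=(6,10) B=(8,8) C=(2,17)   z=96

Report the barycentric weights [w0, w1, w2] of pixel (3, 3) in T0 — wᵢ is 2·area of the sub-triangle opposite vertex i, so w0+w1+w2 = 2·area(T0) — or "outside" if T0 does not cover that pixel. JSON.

T0:
  2·area = 24
  edge (0, 18)→(9, 2): d=(9,-16) top-left  bias=+0
  edge (9, 2)→(6, 10): d=(-3,8) right/bottom  bias=-1
  edge (6, 10)→(0, 18): d=(-6,8) right/bottom  bias=-1
    (3,3)@(7, 7): e=[13,1,10] → #
    (4,3)@(9, 7): e=[45,-15,-6] → ·
    (3,4)@(7, 9): e=[31,-5,-2] → ·
    (2,5)@(5, 11): e=[17,5,2] → #
    (3,5)@(7, 11): e=[49,-11,-14] → ·
    (1,6)@(3, 13): e=[3,15,6] → #
    (2,6)@(5, 13): e=[35,-1,-10] → ·
    (1,7)@(3, 15): e=[21,9,-6] → ·
  covered (3 px):
    · · · · · ·
    · · · · · ·
    · · · · · ·
    · · · # · ·
    · · · · · ·
    · · # · · ·
    · # · · · ·
    · · · · · ·
    · · · · · ·
T1:
  2·area = 6
  edge (6, 10)→(8, 8): d=(2,-2) top-left  bias=+0
  edge (8, 8)→(2, 17): d=(-6,9) right/bottom  bias=-1
  edge (2, 17)→(6, 10): d=(4,-7) top-left  bias=+0
    (5,2)@(11, 5): e=[0,-9,15] → ·  [on edge]
    (4,3)@(9, 7): e=[0,-3,9] → ·  [on edge]
    (3,4)@(7, 9): e=[0,3,3] → #  [on edge]
    (4,4)@(9, 9): e=[4,-15,17] → ·
    (2,5)@(5, 11): e=[0,9,-3] → ·  [on edge]
    (3,5)@(7, 11): e=[4,-9,11] → ·
    (1,6)@(3, 13): e=[0,15,-9] → ·  [on edge]
    (0,7)@(1, 15): e=[0,21,-15] → ·  [on edge]
  covered (1 px):
    · · · · · ·
    · · · · · ·
    · · · · · ·
    · · · · · ·
    · · · # · ·
    · · · · · ·
    · · · · · ·
    · · · · · ·
    · · · · · ·

Final: [1,10,13]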